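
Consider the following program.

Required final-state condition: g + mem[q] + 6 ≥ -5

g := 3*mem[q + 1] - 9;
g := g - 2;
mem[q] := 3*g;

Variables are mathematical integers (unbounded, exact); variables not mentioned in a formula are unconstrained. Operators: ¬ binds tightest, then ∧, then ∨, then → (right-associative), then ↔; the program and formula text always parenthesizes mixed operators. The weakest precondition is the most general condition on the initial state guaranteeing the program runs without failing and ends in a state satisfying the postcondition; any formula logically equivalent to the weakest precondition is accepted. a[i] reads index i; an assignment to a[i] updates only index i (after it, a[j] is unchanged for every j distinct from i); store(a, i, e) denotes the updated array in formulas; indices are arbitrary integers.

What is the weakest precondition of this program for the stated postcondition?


Working backward. After the program, the postcondition g + mem[q] + 6 ≥ -5 must hold; in canonical form it is mem[q] + g ≥ -11.
Before mem[q] := 3*g: store(mem, q, 3*g)[q] + g ≥ -11
Before g := g - 2: store(mem, q, 3*g - 6)[q] + g ≥ -9
Before g := 3*mem[q + 1] - 9: 3*mem[q + 1] + store(mem, q, 9*mem[q + 1] - 33)[q] ≥ 0
Answer: WP = 3*mem[q + 1] + store(mem, q, 9*mem[q + 1] - 33)[q] ≥ 0


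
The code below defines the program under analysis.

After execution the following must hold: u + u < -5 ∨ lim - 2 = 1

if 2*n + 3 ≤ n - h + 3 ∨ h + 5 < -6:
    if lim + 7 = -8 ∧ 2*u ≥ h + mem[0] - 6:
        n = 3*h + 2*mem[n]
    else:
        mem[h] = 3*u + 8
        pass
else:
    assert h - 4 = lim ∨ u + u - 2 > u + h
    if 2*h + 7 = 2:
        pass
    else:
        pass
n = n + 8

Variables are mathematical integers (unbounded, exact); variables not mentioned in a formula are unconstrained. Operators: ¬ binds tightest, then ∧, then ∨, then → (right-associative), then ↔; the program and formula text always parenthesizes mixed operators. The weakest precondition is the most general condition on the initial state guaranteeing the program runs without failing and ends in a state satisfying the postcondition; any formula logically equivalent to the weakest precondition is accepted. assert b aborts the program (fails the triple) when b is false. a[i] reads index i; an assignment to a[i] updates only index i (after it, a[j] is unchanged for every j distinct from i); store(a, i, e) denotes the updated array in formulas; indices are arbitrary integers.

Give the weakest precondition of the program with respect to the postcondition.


Working backward. After the program, the postcondition u + u < -5 ∨ lim - 2 = 1 must hold; in canonical form it is 2*u < -5 ∨ lim = 3.
Before n := n + 8: 2*u < -5 ∨ lim = 3
Then branch requires ((lim = -15 ∧ 2*u ≥ mem[0] + h - 6) → (2*u < -5 ∨ lim = 3)) ∧ ((¬(lim = -15 ∧ 2*u ≥ mem[0] + h - 6)) → (2*u < -5 ∨ lim = 3)); else branch requires (h = lim + 4 ∨ u > h + 2) ∧ (2*h = -5 → (2*u < -5 ∨ lim = 3)) ∧ ((¬(2*h = -5)) → (2*u < -5 ∨ lim = 3)).
Before the if: ((h + n ≤ 0 ∨ h < -11) → (((lim = -15 ∧ 2*u ≥ mem[0] + h - 6) → (2*u < -5 ∨ lim = 3)) ∧ ((¬(lim = -15 ∧ 2*u ≥ mem[0] + h - 6)) → (2*u < -5 ∨ lim = 3)))) ∧ ((¬(h + n ≤ 0 ∨ h < -11)) → ((h = lim + 4 ∨ u > h + 2) ∧ (2*h = -5 → (2*u < -5 ∨ lim = 3)) ∧ ((¬(2*h = -5)) → (2*u < -5 ∨ lim = 3))))
Answer: WP = ((h + n ≤ 0 ∨ h < -11) → (((lim = -15 ∧ 2*u ≥ mem[0] + h - 6) → (2*u < -5 ∨ lim = 3)) ∧ ((¬(lim = -15 ∧ 2*u ≥ mem[0] + h - 6)) → (2*u < -5 ∨ lim = 3)))) ∧ ((¬(h + n ≤ 0 ∨ h < -11)) → ((h = lim + 4 ∨ u > h + 2) ∧ (2*h = -5 → (2*u < -5 ∨ lim = 3)) ∧ ((¬(2*h = -5)) → (2*u < -5 ∨ lim = 3))))


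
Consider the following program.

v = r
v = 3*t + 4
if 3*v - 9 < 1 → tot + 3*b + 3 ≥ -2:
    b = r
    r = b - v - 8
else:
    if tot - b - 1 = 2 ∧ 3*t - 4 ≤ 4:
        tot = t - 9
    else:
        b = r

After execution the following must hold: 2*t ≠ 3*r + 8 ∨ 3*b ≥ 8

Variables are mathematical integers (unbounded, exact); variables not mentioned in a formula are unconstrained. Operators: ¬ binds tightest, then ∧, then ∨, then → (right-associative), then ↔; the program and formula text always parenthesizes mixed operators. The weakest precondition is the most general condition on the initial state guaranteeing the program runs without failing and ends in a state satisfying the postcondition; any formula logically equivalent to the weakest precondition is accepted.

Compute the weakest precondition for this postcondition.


Working backward. After the program, 2*t ≠ 3*r + 8 ∨ 3*b ≥ 8 must hold.
Then branch requires 2*t + 3*v ≠ 3*r - 16 ∨ 3*r ≥ 8; else branch requires ((tot = b + 3 ∧ 3*t ≤ 8) → (2*t ≠ 3*r + 8 ∨ 3*b ≥ 8)) ∧ ((¬(tot = b + 3 ∧ 3*t ≤ 8)) → (2*t ≠ 3*r + 8 ∨ 3*r ≥ 8)).
Before the if: ((3*v < 10 → 3*b + tot ≥ -5) → (2*t + 3*v ≠ 3*r - 16 ∨ 3*r ≥ 8)) ∧ ((¬(3*v < 10 → 3*b + tot ≥ -5)) → (((tot = b + 3 ∧ 3*t ≤ 8) → (2*t ≠ 3*r + 8 ∨ 3*b ≥ 8)) ∧ ((¬(tot = b + 3 ∧ 3*t ≤ 8)) → (2*t ≠ 3*r + 8 ∨ 3*r ≥ 8))))
Before v := 3*t + 4: ((9*t < -2 → 3*b + tot ≥ -5) → (11*t ≠ 3*r - 28 ∨ 3*r ≥ 8)) ∧ ((¬(9*t < -2 → 3*b + tot ≥ -5)) → (((tot = b + 3 ∧ 3*t ≤ 8) → (2*t ≠ 3*r + 8 ∨ 3*b ≥ 8)) ∧ ((¬(tot = b + 3 ∧ 3*t ≤ 8)) → (2*t ≠ 3*r + 8 ∨ 3*r ≥ 8))))
Before v := r: ((9*t < -2 → 3*b + tot ≥ -5) → (11*t ≠ 3*r - 28 ∨ 3*r ≥ 8)) ∧ ((¬(9*t < -2 → 3*b + tot ≥ -5)) → (((tot = b + 3 ∧ 3*t ≤ 8) → (2*t ≠ 3*r + 8 ∨ 3*b ≥ 8)) ∧ ((¬(tot = b + 3 ∧ 3*t ≤ 8)) → (2*t ≠ 3*r + 8 ∨ 3*r ≥ 8))))
Answer: WP = ((9*t < -2 → 3*b + tot ≥ -5) → (11*t ≠ 3*r - 28 ∨ 3*r ≥ 8)) ∧ ((¬(9*t < -2 → 3*b + tot ≥ -5)) → (((tot = b + 3 ∧ 3*t ≤ 8) → (2*t ≠ 3*r + 8 ∨ 3*b ≥ 8)) ∧ ((¬(tot = b + 3 ∧ 3*t ≤ 8)) → (2*t ≠ 3*r + 8 ∨ 3*r ≥ 8))))


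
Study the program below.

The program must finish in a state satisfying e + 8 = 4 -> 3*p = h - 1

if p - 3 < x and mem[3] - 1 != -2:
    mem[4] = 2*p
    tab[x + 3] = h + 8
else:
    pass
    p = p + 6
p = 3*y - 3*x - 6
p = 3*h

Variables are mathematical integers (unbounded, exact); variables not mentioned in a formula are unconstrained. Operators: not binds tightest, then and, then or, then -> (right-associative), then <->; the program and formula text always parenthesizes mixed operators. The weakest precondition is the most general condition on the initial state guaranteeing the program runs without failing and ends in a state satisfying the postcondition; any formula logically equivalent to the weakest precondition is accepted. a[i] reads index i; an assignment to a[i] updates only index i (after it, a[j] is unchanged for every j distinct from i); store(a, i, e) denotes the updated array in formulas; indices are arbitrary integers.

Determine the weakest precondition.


Working backward. After the program, the postcondition e + 8 = 4 -> 3*p = h - 1 must hold; in canonical form it is e = -4 -> 3*p = h - 1.
Before p := 3*h: e = -4 -> 8*h = -1
Before p := 3*y - 3*x - 6: e = -4 -> 8*h = -1
Then branch requires e = -4 -> 8*h = -1; else branch requires e = -4 -> 8*h = -1.
Before the if: ((p < x + 3 and mem[3] != -1) -> (e = -4 -> 8*h = -1)) and ((not (p < x + 3 and mem[3] != -1)) -> (e = -4 -> 8*h = -1))
Answer: WP = ((p < x + 3 and mem[3] != -1) -> (e = -4 -> 8*h = -1)) and ((not (p < x + 3 and mem[3] != -1)) -> (e = -4 -> 8*h = -1))


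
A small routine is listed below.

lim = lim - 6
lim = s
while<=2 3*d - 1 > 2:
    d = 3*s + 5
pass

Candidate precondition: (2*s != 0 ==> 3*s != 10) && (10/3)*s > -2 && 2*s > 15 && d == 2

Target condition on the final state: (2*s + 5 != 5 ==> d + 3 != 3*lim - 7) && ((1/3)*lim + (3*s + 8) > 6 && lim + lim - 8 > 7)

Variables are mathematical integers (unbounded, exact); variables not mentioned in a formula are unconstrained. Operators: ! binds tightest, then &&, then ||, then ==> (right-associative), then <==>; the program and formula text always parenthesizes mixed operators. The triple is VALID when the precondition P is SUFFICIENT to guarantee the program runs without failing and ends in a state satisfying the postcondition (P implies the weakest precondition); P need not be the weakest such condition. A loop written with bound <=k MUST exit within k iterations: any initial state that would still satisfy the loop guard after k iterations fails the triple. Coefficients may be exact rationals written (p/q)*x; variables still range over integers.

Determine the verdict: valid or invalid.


Working backward. After the program, the postcondition (2*s + 5 != 5 ==> d + 3 != 3*lim - 7) && ((1/3)*lim + (3*s + 8) > 6 && lim + lim - 8 > 7) must hold; in canonical form it is (2*s != 0 ==> d != 3*lim - 10) && (1/3)*lim + 3*s > -2 && 2*lim > 15.
Before skip: (2*s != 0 ==> d != 3*lim - 10) && (1/3)*lim + 3*s > -2 && 2*lim > 15
Before the loop (bound <=2), unroll the exhaustion recursion (WP_0 = exit-now case; WP_j = one more guarded iteration, up to j = 2):
  WP_0: (!(3*d > 3)) && (2*s != 0 ==> d != 3*lim - 10) && (1/3)*lim + 3*s > -2 && 2*lim > 15
  WP_1: (3*d > 3 ==> ((!(9*s > -12)) && (2*s != 0 ==> 3*s != 3*lim - 15) && (1/3)*lim + 3*s > -2 && 2*lim > 15)) && ((!(3*d > 3)) ==> ((2*s != 0 ==> d != 3*lim - 10) && (1/3)*lim + 3*s > -2 && 2*lim > 15))
  WP_2: (3*d > 3 ==> ((9*s > -12 ==> ((!(9*s > -12)) && (2*s != 0 ==> 3*s != 3*lim - 15) && (1/3)*lim + 3*s > -2 && 2*lim > 15)) && ((!(9*s > -12)) ==> ((2*s != 0 ==> 3*s != 3*lim - 15) && (1/3)*lim + 3*s > -2 && 2*lim > 15)))) && ((!(3*d > 3)) ==> ((2*s != 0 ==> d != 3*lim - 10) && (1/3)*lim + 3*s > -2 && 2*lim > 15))
So before the loop: (3*d > 3 ==> ((9*s > -12 ==> ((!(9*s > -12)) && (2*s != 0 ==> 3*s != 3*lim - 15) && (1/3)*lim + 3*s > -2 && 2*lim > 15)) && ((!(9*s > -12)) ==> ((2*s != 0 ==> 3*s != 3*lim - 15) && (1/3)*lim + 3*s > -2 && 2*lim > 15)))) && ((!(3*d > 3)) ==> ((2*s != 0 ==> d != 3*lim - 10) && (1/3)*lim + 3*s > -2 && 2*lim > 15))
Before lim := s: (3*d > 3 ==> ((9*s > -12 ==> ((!(9*s > -12)) && (10/3)*s > -2 && 2*s > 15)) && ((!(9*s > -12)) ==> ((10/3)*s > -2 && 2*s > 15)))) && ((!(3*d > 3)) ==> ((2*s != 0 ==> d != 3*s - 10) && (10/3)*s > -2 && 2*s > 15))
Before lim := lim - 6: (3*d > 3 ==> ((9*s > -12 ==> ((!(9*s > -12)) && (10/3)*s > -2 && 2*s > 15)) && ((!(9*s > -12)) ==> ((10/3)*s > -2 && 2*s > 15)))) && ((!(3*d > 3)) ==> ((2*s != 0 ==> d != 3*s - 10) && (10/3)*s > -2 && 2*s > 15))
The weakest precondition is (3*d > 3 ==> ((9*s > -12 ==> ((!(9*s > -12)) && (10/3)*s > -2 && 2*s > 15)) && ((!(9*s > -12)) ==> ((10/3)*s > -2 && 2*s > 15)))) && ((!(3*d > 3)) ==> ((2*s != 0 ==> d != 3*s - 10) && (10/3)*s > -2 && 2*s > 15)).
Check whether (2*s != 0 ==> 3*s != 10) && (10/3)*s > -2 && 2*s > 15 && d == 2 implies it.
Countermodel: at the initial state d = 2, s = 8, the precondition holds but the weakest precondition fails.
Answer: invalid


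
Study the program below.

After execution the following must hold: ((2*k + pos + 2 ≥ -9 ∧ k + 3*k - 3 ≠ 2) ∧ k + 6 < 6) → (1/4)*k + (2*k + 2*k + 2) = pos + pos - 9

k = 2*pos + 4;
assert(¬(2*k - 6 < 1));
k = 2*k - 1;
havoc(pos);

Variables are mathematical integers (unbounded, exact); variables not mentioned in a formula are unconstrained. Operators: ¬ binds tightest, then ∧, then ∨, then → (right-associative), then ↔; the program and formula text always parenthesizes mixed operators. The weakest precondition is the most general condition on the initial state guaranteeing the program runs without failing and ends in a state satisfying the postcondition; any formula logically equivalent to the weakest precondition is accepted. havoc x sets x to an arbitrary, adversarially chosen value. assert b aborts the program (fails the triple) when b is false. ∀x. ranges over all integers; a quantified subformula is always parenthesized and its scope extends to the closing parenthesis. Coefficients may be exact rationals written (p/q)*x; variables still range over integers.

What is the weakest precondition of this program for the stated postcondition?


Working backward. After the program, the postcondition ((2*k + pos + 2 ≥ -9 ∧ k + 3*k - 3 ≠ 2) ∧ k + 6 < 6) → (1/4)*k + (2*k + 2*k + 2) = pos + pos - 9 must hold; in canonical form it is (2*k + pos ≥ -11 ∧ 4*k ≠ 5 ∧ k < 0) → (17/4)*k = 2*pos - 11.
Before havoc pos: ∀pos_1. ((2*k + pos_1 ≥ -11 ∧ 4*k ≠ 5 ∧ k < 0) → (17/4)*k = 2*pos_1 - 11)
Before k := 2*k - 1: ∀pos_1. ((4*k + pos_1 ≥ -9 ∧ 8*k ≠ 9 ∧ 2*k < 1) → (17/2)*k = 2*pos_1 - 27/4)
Before assert ¬(2*k - 6 < 1): (¬(2*k < 7)) ∧ (∀pos_1. ((4*k + pos_1 ≥ -9 ∧ 8*k ≠ 9 ∧ 2*k < 1) → (17/2)*k = 2*pos_1 - 27/4))
Before k := 2*pos + 4: (¬(4*pos < -1)) ∧ (∀pos_1. ((8*pos + pos_1 ≥ -25 ∧ 16*pos ≠ -23 ∧ 4*pos < -7) → 17*pos = 2*pos_1 - 163/4))
Answer: WP = (¬(4*pos < -1)) ∧ (∀pos_1. ((8*pos + pos_1 ≥ -25 ∧ 16*pos ≠ -23 ∧ 4*pos < -7) → 17*pos = 2*pos_1 - 163/4))


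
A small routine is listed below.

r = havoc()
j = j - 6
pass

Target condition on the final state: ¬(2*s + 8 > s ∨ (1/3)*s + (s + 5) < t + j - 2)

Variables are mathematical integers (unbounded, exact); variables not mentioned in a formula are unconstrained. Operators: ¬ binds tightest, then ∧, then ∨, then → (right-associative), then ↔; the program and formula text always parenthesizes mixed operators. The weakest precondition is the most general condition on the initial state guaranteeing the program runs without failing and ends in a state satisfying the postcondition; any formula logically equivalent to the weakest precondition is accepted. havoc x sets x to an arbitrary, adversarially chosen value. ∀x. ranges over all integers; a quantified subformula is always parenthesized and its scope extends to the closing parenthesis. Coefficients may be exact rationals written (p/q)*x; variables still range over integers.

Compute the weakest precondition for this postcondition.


Working backward. After the program, the postcondition ¬(2*s + 8 > s ∨ (1/3)*s + (s + 5) < t + j - 2) must hold; in canonical form it is ¬(s > -8 ∨ (4/3)*s < j + t - 7).
Before skip: ¬(s > -8 ∨ (4/3)*s < j + t - 7)
Before j := j - 6: ¬(s > -8 ∨ (4/3)*s < j + t - 13)
Before havoc r: ¬(s > -8 ∨ (4/3)*s < j + t - 13)
Answer: WP = ¬(s > -8 ∨ (4/3)*s < j + t - 13)


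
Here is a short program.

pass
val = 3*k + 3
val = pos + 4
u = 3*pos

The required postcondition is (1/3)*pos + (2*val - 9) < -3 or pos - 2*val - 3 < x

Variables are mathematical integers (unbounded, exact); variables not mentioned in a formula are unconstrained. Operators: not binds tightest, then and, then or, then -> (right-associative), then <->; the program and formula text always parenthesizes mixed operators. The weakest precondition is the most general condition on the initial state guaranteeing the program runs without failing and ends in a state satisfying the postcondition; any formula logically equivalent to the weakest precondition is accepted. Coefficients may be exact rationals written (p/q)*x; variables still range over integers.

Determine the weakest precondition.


Working backward. After the program, the postcondition (1/3)*pos + (2*val - 9) < -3 or pos - 2*val - 3 < x must hold; in canonical form it is (1/3)*pos + 2*val < 6 or pos < 2*val + x + 3.
Before u := 3*pos: (1/3)*pos + 2*val < 6 or pos < 2*val + x + 3
Before val := pos + 4: (7/3)*pos < -2 or pos + x > -11
Before val := 3*k + 3: (7/3)*pos < -2 or pos + x > -11
Before skip: (7/3)*pos < -2 or pos + x > -11
Answer: WP = (7/3)*pos < -2 or pos + x > -11


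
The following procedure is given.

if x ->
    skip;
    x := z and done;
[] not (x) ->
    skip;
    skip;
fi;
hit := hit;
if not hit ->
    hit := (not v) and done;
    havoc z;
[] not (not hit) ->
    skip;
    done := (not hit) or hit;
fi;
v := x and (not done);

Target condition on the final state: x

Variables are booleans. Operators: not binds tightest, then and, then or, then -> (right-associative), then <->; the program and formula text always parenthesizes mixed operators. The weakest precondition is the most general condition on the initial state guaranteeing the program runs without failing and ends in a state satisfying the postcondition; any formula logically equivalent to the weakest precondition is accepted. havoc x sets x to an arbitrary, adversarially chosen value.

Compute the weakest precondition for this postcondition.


Working backward. After the program, x must hold.
Before v := x and (not done): x
Then branch requires x; else branch requires x.
Before the if: ((not hit) -> x) and (hit -> x)
Before hit := hit: ((not hit) -> x) and (hit -> x)
Then branch requires ((not hit) -> (z and done)) and (hit -> (z and done)); else branch requires ((not hit) -> x) and (hit -> x).
Before the if: (x -> (((not hit) -> (z and done)) and (hit -> (z and done)))) and ((not x) -> (((not hit) -> x) and (hit -> x)))
Answer: WP = (x -> (((not hit) -> (z and done)) and (hit -> (z and done)))) and ((not x) -> (((not hit) -> x) and (hit -> x)))


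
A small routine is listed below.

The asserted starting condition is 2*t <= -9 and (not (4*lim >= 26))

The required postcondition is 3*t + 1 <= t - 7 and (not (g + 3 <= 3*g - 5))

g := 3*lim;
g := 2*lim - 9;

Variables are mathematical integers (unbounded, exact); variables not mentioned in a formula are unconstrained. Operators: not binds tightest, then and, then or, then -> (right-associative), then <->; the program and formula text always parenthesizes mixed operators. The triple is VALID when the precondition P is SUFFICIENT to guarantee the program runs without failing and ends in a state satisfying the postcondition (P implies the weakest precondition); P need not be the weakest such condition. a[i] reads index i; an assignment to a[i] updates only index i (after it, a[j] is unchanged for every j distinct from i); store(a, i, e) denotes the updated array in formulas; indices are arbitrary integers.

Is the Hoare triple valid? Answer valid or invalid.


Working backward. After the program, the postcondition 3*t + 1 <= t - 7 and (not (g + 3 <= 3*g - 5)) must hold; in canonical form it is 2*t <= -8 and (not (2*g >= 8)).
Before g := 2*lim - 9: 2*t <= -8 and (not (4*lim >= 26))
Before g := 3*lim: 2*t <= -8 and (not (4*lim >= 26))
The weakest precondition is 2*t <= -8 and (not (4*lim >= 26)).
Check whether 2*t <= -9 and (not (4*lim >= 26)) implies it.
Every state satisfying the precondition satisfies the weakest precondition: the implication holds.
Answer: valid


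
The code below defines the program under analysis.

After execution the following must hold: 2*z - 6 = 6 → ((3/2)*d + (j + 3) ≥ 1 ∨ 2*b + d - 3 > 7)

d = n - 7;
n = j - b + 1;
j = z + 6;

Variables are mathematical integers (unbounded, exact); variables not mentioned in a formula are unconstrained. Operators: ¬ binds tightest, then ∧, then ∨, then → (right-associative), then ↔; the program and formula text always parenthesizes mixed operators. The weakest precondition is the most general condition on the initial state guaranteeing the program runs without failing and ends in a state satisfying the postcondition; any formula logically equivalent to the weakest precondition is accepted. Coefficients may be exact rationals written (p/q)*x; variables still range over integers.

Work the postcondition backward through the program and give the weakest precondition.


Working backward. After the program, the postcondition 2*z - 6 = 6 → ((3/2)*d + (j + 3) ≥ 1 ∨ 2*b + d - 3 > 7) must hold; in canonical form it is 2*z = 12 → ((3/2)*d + j ≥ -2 ∨ 2*b + d > 10).
Before j := z + 6: 2*z = 12 → ((3/2)*d + z ≥ -8 ∨ 2*b + d > 10)
Before n := j - b + 1: 2*z = 12 → ((3/2)*d + z ≥ -8 ∨ 2*b + d > 10)
Before d := n - 7: 2*z = 12 → ((3/2)*n + z ≥ 5/2 ∨ 2*b + n > 17)
Answer: WP = 2*z = 12 → ((3/2)*n + z ≥ 5/2 ∨ 2*b + n > 17)


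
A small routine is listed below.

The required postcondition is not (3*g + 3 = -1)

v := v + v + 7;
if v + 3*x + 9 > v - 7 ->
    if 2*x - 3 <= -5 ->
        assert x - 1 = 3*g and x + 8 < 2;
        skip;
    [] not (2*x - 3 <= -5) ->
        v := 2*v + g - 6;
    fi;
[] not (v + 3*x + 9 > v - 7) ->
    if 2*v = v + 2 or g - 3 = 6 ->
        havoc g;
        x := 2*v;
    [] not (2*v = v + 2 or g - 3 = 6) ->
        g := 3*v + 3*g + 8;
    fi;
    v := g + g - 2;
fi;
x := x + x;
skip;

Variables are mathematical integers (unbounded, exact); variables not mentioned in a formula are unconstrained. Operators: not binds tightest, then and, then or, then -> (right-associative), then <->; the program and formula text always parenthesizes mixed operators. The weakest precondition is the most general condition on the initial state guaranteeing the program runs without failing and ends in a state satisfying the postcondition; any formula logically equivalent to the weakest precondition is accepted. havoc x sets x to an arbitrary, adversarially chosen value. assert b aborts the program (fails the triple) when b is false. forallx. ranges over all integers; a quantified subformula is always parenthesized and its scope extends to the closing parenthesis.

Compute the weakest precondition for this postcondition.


Working backward. After the program, the postcondition not (3*g + 3 = -1) must hold; in canonical form it is not (3*g = -4).
Before skip: not (3*g = -4)
Before x := x + x: not (3*g = -4)
Then branch requires (2*x <= -2 -> (x = 3*g + 1 and x < -6 and (not (3*g = -4)))) and ((not (2*x <= -2)) -> (not (3*g = -4))); else branch requires ((v = 2 or g = 9) -> (forall g_1. (not (3*g_1 = -4)))) and ((not (v = 2 or g = 9)) -> (not (9*g + 9*v = -28))).
Before the if: (3*x > -16 -> ((2*x <= -2 -> (x = 3*g + 1 and x < -6 and (not (3*g = -4)))) and ((not (2*x <= -2)) -> (not (3*g = -4))))) and ((not (3*x > -16)) -> (((v = 2 or g = 9) -> (forall g_1. (not (3*g_1 = -4)))) and ((not (v = 2 or g = 9)) -> (not (9*g + 9*v = -28)))))
Before v := v + v + 7: (3*x > -16 -> ((2*x <= -2 -> (x = 3*g + 1 and x < -6 and (not (3*g = -4)))) and ((not (2*x <= -2)) -> (not (3*g = -4))))) and ((not (3*x > -16)) -> (((2*v = -5 or g = 9) -> (forall g_1. (not (3*g_1 = -4)))) and ((not (2*v = -5 or g = 9)) -> (not (9*g + 18*v = -91)))))
Answer: WP = (3*x > -16 -> ((2*x <= -2 -> (x = 3*g + 1 and x < -6 and (not (3*g = -4)))) and ((not (2*x <= -2)) -> (not (3*g = -4))))) and ((not (3*x > -16)) -> (((2*v = -5 or g = 9) -> (forall g_1. (not (3*g_1 = -4)))) and ((not (2*v = -5 or g = 9)) -> (not (9*g + 18*v = -91)))))


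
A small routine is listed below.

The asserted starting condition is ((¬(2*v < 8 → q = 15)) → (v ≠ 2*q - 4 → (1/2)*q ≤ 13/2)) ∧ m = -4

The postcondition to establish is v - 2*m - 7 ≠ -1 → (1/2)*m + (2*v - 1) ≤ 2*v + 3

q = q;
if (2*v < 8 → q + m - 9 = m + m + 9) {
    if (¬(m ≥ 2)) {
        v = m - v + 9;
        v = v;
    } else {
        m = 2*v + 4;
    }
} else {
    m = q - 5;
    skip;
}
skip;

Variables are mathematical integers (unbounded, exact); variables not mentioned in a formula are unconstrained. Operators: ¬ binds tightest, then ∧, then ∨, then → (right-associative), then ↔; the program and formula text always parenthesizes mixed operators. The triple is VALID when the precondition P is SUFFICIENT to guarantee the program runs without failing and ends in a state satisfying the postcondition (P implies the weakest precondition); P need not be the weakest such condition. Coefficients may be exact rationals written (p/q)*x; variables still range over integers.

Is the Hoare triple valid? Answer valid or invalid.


Working backward. After the program, the postcondition v - 2*m - 7 ≠ -1 → (1/2)*m + (2*v - 1) ≤ 2*v + 3 must hold; in canonical form it is v ≠ 2*m + 6 → (1/2)*m ≤ 4.
Before skip: v ≠ 2*m + 6 → (1/2)*m ≤ 4
Then branch requires ((¬(m ≥ 2)) → (m + v ≠ 3 → (1/2)*m ≤ 4)) ∧ (m ≥ 2 → (3*v ≠ -14 → v ≤ 2)); else branch requires v ≠ 2*q - 4 → (1/2)*q ≤ 13/2.
Before the if: ((2*v < 8 → q = m + 18) → (((¬(m ≥ 2)) → (m + v ≠ 3 → (1/2)*m ≤ 4)) ∧ (m ≥ 2 → (3*v ≠ -14 → v ≤ 2)))) ∧ ((¬(2*v < 8 → q = m + 18)) → (v ≠ 2*q - 4 → (1/2)*q ≤ 13/2))
Before q := q: ((2*v < 8 → q = m + 18) → (((¬(m ≥ 2)) → (m + v ≠ 3 → (1/2)*m ≤ 4)) ∧ (m ≥ 2 → (3*v ≠ -14 → v ≤ 2)))) ∧ ((¬(2*v < 8 → q = m + 18)) → (v ≠ 2*q - 4 → (1/2)*q ≤ 13/2))
The weakest precondition is ((2*v < 8 → q = m + 18) → (((¬(m ≥ 2)) → (m + v ≠ 3 → (1/2)*m ≤ 4)) ∧ (m ≥ 2 → (3*v ≠ -14 → v ≤ 2)))) ∧ ((¬(2*v < 8 → q = m + 18)) → (v ≠ 2*q - 4 → (1/2)*q ≤ 13/2)).
Check whether ((¬(2*v < 8 → q = 15)) → (v ≠ 2*q - 4 → (1/2)*q ≤ 13/2)) ∧ m = -4 implies it.
Countermodel: at the initial state m = -4, q = 15, v = 0, the precondition holds but the weakest precondition fails.
Answer: invalid


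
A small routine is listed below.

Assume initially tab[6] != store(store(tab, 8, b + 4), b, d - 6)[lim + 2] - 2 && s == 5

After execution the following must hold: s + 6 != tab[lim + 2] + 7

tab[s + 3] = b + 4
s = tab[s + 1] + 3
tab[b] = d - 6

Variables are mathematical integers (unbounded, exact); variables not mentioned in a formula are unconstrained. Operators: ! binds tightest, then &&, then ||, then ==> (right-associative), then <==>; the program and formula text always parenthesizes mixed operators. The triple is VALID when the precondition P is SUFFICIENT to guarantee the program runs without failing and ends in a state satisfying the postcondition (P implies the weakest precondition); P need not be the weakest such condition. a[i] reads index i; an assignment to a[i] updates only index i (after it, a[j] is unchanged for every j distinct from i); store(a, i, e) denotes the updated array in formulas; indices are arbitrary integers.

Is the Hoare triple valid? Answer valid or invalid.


Working backward. After the program, the postcondition s + 6 != tab[lim + 2] + 7 must hold; in canonical form it is s != tab[lim + 2] + 1.
Before tab[b] := d - 6: s != store(tab, b, d - 6)[lim + 2] + 1
Before s := tab[s + 1] + 3: tab[s + 1] != store(tab, b, d - 6)[lim + 2] - 2
Before tab[s + 3] := b + 4: store(tab, s + 3, b + 4)[s + 1] != store(store(tab, s + 3, b + 4), b, d - 6)[lim + 2] - 2
The weakest precondition is store(tab, s + 3, b + 4)[s + 1] != store(store(tab, s + 3, b + 4), b, d - 6)[lim + 2] - 2.
Check whether tab[6] != store(store(tab, 8, b + 4), b, d - 6)[lim + 2] - 2 && s == 5 implies it.
Every state satisfying the precondition satisfies the weakest precondition: the implication holds.
Answer: valid


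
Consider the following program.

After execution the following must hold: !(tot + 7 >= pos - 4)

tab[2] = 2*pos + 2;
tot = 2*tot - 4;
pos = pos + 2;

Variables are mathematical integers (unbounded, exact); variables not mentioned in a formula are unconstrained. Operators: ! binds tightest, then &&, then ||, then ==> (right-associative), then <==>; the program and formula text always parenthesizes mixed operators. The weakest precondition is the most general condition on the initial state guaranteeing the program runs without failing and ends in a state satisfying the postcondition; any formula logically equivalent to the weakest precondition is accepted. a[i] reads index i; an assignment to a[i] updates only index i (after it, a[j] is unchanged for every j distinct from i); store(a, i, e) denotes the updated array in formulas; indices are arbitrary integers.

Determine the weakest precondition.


Working backward. After the program, the postcondition !(tot + 7 >= pos - 4) must hold; in canonical form it is !(tot >= pos - 11).
Before pos := pos + 2: !(tot >= pos - 9)
Before tot := 2*tot - 4: !(2*tot >= pos - 5)
Before tab[2] := 2*pos + 2: !(2*tot >= pos - 5)
Answer: WP = !(2*tot >= pos - 5)


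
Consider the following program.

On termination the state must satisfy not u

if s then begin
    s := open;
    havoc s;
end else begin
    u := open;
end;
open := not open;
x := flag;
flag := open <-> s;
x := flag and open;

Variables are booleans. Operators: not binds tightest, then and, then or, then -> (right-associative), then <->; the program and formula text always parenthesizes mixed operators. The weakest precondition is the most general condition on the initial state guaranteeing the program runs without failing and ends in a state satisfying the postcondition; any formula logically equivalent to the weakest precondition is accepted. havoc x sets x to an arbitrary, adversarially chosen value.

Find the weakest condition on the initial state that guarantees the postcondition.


Working backward. After the program, not u must hold.
Before x := flag and open: not u
Before flag := open <-> s: not u
Before x := flag: not u
Before open := not open: not u
Then branch requires not u; else branch requires not open.
Before the if: (s -> (not u)) and ((not s) -> (not open))
Answer: WP = (s -> (not u)) and ((not s) -> (not open))


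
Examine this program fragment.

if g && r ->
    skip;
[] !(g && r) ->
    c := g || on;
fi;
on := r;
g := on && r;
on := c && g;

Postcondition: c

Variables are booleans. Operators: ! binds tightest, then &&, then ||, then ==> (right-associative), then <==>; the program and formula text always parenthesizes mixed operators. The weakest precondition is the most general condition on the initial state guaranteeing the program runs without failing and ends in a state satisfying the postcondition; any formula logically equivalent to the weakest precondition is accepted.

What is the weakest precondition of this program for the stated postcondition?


Working backward. After the program, c must hold.
Before on := c && g: c
Before g := on && r: c
Before on := r: c
Then branch requires c; else branch requires g || on.
Before the if: ((g && r) ==> c) && ((!(g && r)) ==> (g || on))
Answer: WP = ((g && r) ==> c) && ((!(g && r)) ==> (g || on))


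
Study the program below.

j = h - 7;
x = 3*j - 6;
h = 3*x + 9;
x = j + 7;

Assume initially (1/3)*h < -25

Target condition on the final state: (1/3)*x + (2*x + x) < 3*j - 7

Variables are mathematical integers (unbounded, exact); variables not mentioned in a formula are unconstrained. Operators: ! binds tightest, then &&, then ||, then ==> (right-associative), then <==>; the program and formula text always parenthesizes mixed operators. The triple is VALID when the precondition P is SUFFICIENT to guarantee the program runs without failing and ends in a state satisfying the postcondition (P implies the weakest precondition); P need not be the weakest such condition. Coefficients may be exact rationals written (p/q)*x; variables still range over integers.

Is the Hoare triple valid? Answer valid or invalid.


Working backward. After the program, the postcondition (1/3)*x + (2*x + x) < 3*j - 7 must hold; in canonical form it is (10/3)*x < 3*j - 7.
Before x := j + 7: (1/3)*j < -91/3
Before h := 3*x + 9: (1/3)*j < -91/3
Before x := 3*j - 6: (1/3)*j < -91/3
Before j := h - 7: (1/3)*h < -28
The weakest precondition is (1/3)*h < -28.
Check whether (1/3)*h < -25 implies it.
Countermodel: at the initial state h = -84, the precondition holds but the weakest precondition fails.
Answer: invalid


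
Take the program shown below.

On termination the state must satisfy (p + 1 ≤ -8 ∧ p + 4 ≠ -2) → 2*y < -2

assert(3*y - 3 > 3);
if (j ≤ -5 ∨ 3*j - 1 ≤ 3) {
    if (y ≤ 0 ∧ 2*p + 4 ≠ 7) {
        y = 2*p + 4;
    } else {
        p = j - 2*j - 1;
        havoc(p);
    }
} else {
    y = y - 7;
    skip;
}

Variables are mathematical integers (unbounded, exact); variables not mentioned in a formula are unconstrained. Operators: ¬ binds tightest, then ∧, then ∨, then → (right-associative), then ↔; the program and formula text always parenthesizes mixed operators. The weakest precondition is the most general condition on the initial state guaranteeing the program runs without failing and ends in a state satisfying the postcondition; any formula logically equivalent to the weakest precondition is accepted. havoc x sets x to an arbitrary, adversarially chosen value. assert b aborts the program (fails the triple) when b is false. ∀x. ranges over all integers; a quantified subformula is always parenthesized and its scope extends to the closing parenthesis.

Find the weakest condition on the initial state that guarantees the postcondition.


Working backward. After the program, the postcondition (p + 1 ≤ -8 ∧ p + 4 ≠ -2) → 2*y < -2 must hold; in canonical form it is (p ≤ -9 ∧ p ≠ -6) → 2*y < -2.
Then branch requires ((y ≤ 0 ∧ 2*p ≠ 3) → ((p ≤ -9 ∧ p ≠ -6) → 4*p < -10)) ∧ ((¬(y ≤ 0 ∧ 2*p ≠ 3)) → (∀p_1. ((p_1 ≤ -9 ∧ p_1 ≠ -6) → 2*y < -2))); else branch requires (p ≤ -9 ∧ p ≠ -6) → 2*y < 12.
Before the if: ((j ≤ -5 ∨ 3*j ≤ 4) → (((y ≤ 0 ∧ 2*p ≠ 3) → ((p ≤ -9 ∧ p ≠ -6) → 4*p < -10)) ∧ ((¬(y ≤ 0 ∧ 2*p ≠ 3)) → (∀p_1. ((p_1 ≤ -9 ∧ p_1 ≠ -6) → 2*y < -2))))) ∧ ((¬(j ≤ -5 ∨ 3*j ≤ 4)) → ((p ≤ -9 ∧ p ≠ -6) → 2*y < 12))
Before assert 3*y - 3 > 3: 3*y > 6 ∧ ((j ≤ -5 ∨ 3*j ≤ 4) → (((y ≤ 0 ∧ 2*p ≠ 3) → ((p ≤ -9 ∧ p ≠ -6) → 4*p < -10)) ∧ ((¬(y ≤ 0 ∧ 2*p ≠ 3)) → (∀p_1. ((p_1 ≤ -9 ∧ p_1 ≠ -6) → 2*y < -2))))) ∧ ((¬(j ≤ -5 ∨ 3*j ≤ 4)) → ((p ≤ -9 ∧ p ≠ -6) → 2*y < 12))
Answer: WP = 3*y > 6 ∧ ((j ≤ -5 ∨ 3*j ≤ 4) → (((y ≤ 0 ∧ 2*p ≠ 3) → ((p ≤ -9 ∧ p ≠ -6) → 4*p < -10)) ∧ ((¬(y ≤ 0 ∧ 2*p ≠ 3)) → (∀p_1. ((p_1 ≤ -9 ∧ p_1 ≠ -6) → 2*y < -2))))) ∧ ((¬(j ≤ -5 ∨ 3*j ≤ 4)) → ((p ≤ -9 ∧ p ≠ -6) → 2*y < 12))


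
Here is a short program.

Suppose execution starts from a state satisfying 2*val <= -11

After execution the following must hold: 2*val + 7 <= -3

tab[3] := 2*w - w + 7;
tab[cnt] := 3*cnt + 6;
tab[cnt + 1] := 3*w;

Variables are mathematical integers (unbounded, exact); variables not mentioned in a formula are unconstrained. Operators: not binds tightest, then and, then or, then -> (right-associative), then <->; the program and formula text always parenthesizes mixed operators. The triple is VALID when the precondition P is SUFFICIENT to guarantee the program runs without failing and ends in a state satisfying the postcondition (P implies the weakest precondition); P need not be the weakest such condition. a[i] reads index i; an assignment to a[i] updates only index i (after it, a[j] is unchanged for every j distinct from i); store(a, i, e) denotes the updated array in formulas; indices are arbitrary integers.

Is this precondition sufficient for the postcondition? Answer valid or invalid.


Working backward. After the program, the postcondition 2*val + 7 <= -3 must hold; in canonical form it is 2*val <= -10.
Before tab[cnt + 1] := 3*w: 2*val <= -10
Before tab[cnt] := 3*cnt + 6: 2*val <= -10
Before tab[3] := 2*w - w + 7: 2*val <= -10
The weakest precondition is 2*val <= -10.
Check whether 2*val <= -11 implies it.
Every state satisfying the precondition satisfies the weakest precondition: the implication holds.
Answer: valid


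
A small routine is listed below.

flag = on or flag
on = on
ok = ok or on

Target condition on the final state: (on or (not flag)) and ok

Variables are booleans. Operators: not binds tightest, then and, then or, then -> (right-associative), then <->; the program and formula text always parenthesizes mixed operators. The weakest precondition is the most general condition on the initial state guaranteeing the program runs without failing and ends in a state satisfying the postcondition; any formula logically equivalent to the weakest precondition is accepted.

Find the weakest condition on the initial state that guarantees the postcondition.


Working backward. After the program, (on or (not flag)) and ok must hold.
Before ok := ok or on: (on or (not flag)) and (ok or on)
Before on := on: (on or (not flag)) and (ok or on)
Before flag := on or flag: (on or (not (on or flag))) and (ok or on)
Answer: WP = (on or (not (on or flag))) and (ok or on)


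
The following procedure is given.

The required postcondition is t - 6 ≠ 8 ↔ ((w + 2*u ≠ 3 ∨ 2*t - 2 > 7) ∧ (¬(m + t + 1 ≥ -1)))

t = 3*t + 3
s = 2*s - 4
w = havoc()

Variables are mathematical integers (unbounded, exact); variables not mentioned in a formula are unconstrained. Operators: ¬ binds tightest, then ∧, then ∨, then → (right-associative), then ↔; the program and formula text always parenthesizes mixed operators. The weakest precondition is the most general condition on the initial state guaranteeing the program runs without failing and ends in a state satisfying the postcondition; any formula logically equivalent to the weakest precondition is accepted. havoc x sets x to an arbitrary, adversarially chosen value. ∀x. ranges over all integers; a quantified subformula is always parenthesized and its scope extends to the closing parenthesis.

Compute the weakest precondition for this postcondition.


Working backward. After the program, the postcondition t - 6 ≠ 8 ↔ ((w + 2*u ≠ 3 ∨ 2*t - 2 > 7) ∧ (¬(m + t + 1 ≥ -1))) must hold; in canonical form it is t ≠ 14 ↔ ((2*u + w ≠ 3 ∨ 2*t > 9) ∧ (¬(m + t ≥ -2))).
Before havoc w: ∀w_1. (t ≠ 14 ↔ ((2*u + w_1 ≠ 3 ∨ 2*t > 9) ∧ (¬(m + t ≥ -2))))
Before s := 2*s - 4: ∀w_1. (t ≠ 14 ↔ ((2*u + w_1 ≠ 3 ∨ 2*t > 9) ∧ (¬(m + t ≥ -2))))
Before t := 3*t + 3: ∀w_1. (3*t ≠ 11 ↔ ((2*u + w_1 ≠ 3 ∨ 6*t > 3) ∧ (¬(m + 3*t ≥ -5))))
Answer: WP = ∀w_1. (3*t ≠ 11 ↔ ((2*u + w_1 ≠ 3 ∨ 6*t > 3) ∧ (¬(m + 3*t ≥ -5))))


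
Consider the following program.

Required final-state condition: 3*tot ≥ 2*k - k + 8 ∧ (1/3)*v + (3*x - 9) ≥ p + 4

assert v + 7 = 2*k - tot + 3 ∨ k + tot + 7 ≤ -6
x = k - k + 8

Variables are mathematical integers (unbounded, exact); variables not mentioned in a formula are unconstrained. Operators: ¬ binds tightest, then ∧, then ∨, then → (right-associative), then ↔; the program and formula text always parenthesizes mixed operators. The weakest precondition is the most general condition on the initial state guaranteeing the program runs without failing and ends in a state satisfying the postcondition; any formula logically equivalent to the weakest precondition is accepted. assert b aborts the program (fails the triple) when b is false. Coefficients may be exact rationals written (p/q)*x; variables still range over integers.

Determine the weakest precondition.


Working backward. After the program, the postcondition 3*tot ≥ 2*k - k + 8 ∧ (1/3)*v + (3*x - 9) ≥ p + 4 must hold; in canonical form it is 3*tot ≥ k + 8 ∧ (1/3)*v + 3*x ≥ p + 13.
Before x := k - k + 8: 3*tot ≥ k + 8 ∧ (1/3)*v ≥ p - 11
Before assert v + 7 = 2*k - tot + 3 ∨ k + tot + 7 ≤ -6: (tot + v = 2*k - 4 ∨ k + tot ≤ -13) ∧ 3*tot ≥ k + 8 ∧ (1/3)*v ≥ p - 11
Answer: WP = (tot + v = 2*k - 4 ∨ k + tot ≤ -13) ∧ 3*tot ≥ k + 8 ∧ (1/3)*v ≥ p - 11


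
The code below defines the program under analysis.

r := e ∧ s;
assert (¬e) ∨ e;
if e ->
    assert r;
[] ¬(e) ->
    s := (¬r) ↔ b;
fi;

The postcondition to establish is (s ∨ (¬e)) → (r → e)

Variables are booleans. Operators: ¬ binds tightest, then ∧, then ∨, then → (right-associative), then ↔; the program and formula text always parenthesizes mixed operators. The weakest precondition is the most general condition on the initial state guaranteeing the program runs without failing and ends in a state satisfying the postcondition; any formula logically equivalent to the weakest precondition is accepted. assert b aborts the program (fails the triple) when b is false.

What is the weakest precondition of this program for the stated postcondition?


Working backward. After the program, (s ∨ (¬e)) → (r → e) must hold.
Then branch requires r ∧ ((s ∨ (¬e)) → (r → e)); else branch requires (((¬r) ↔ b) ∨ (¬e)) → (r → e).
Before the if: (e → (r ∧ ((s ∨ (¬e)) → (r → e)))) ∧ ((¬e) → ((((¬r) ↔ b) ∨ (¬e)) → (r → e)))
Before assert (¬e) ∨ e: (e → (r ∧ ((s ∨ (¬e)) → (r → e)))) ∧ ((¬e) → ((((¬r) ↔ b) ∨ (¬e)) → (r → e)))
Before r := e ∧ s: (e → (e ∧ s ∧ ((s ∨ (¬e)) → ((e ∧ s) → e)))) ∧ ((¬e) → ((((¬(e ∧ s)) ↔ b) ∨ (¬e)) → ((e ∧ s) → e)))
Answer: WP = (e → (e ∧ s ∧ ((s ∨ (¬e)) → ((e ∧ s) → e)))) ∧ ((¬e) → ((((¬(e ∧ s)) ↔ b) ∨ (¬e)) → ((e ∧ s) → e)))
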